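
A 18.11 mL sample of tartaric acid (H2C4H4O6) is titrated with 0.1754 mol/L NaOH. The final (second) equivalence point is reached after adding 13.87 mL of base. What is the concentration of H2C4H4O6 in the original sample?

n(NaOH) = 0.1754 x 0.01387 = 0.002433 mol.
At the final (second) equivalence point, 2 mol OH^- react per mol H2C4H4O6, so n(H2C4H4O6) = 0.002433 / 2 = 0.001216 mol.
[H2C4H4O6] = 0.001216 / 0.01811 L = 0.0672 M.

0.0672 M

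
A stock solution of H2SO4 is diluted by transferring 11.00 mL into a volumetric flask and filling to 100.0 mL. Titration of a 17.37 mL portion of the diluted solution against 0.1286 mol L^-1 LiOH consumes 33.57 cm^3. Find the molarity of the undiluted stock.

n(LiOH) = 0.1286 x 0.03357 = 0.004317 mol.
n(H2SO4) in the aliquot = 0.004317 x 1/2 = 0.002159 mol.
[diluted H2SO4] = 0.002159 / 0.01737 = 0.1243 M.
Dilution factor = 100.0/11.00 = 9.091, so [stock] = 0.1243 x 9.091 = 1.13 M.

1.13 M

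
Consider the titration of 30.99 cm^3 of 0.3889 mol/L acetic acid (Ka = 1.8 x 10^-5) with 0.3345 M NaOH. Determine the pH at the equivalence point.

n(CH3COOH) = 0.3889 x 0.03099 = 0.01205 mol; V(NaOH) at equivalence = 0.01205/0.3345 = 0.03603 L.
At equivalence all the acid is converted to CH3COO-; total volume = 0.03099 + 0.03603 = 0.06702 L, so [CH3COO-] = 0.01205/0.06702 = 0.1798 M.
Kb = Kw/Ka = 1.0e-14 / 1.8 x 10^-5 = 5.56e-10.
[OH^-] = sqrt(Kb x [CH3COO-]) = sqrt(5.56e-10 x 0.1798) = 1.00e-5 M.
pOH = 5.00, so pH = 14.00 - 5.00 = 9.00.

9.00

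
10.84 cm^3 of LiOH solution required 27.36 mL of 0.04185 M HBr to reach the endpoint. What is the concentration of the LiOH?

0.106 M

n(HBr) delivered = 0.04185 x 0.02736 = 0.001145 mol.
For a 1:1 reaction, n(LiOH) = 0.001145 mol.
[LiOH] = 0.001145 mol / 0.01084 L = 0.106 M.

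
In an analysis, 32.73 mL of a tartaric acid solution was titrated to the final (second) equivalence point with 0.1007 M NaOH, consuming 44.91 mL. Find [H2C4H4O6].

n(NaOH) = 0.1007 x 0.04491 = 0.004522 mol.
At the final (second) equivalence point, 2 mol OH^- react per mol H2C4H4O6, so n(H2C4H4O6) = 0.004522 / 2 = 0.002261 mol.
[H2C4H4O6] = 0.002261 / 0.03273 L = 0.0691 M.

0.0691 M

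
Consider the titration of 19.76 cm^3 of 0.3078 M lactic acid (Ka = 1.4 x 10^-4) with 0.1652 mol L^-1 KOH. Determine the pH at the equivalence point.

8.44

n(HC3H5O3) = 0.3078 x 0.01976 = 0.006082 mol; V(KOH) at equivalence = 0.006082/0.1652 = 0.03682 L.
At equivalence all the acid is converted to C3H5O3-; total volume = 0.01976 + 0.03682 = 0.05658 L, so [C3H5O3-] = 0.006082/0.05658 = 0.1075 M.
Kb = Kw/Ka = 1.0e-14 / 1.4 x 10^-4 = 7.14e-11.
[OH^-] = sqrt(Kb x [C3H5O3-]) = sqrt(7.14e-11 x 0.1075) = 2.77e-6 M.
pOH = 5.56, so pH = 14.00 - 5.56 = 8.44.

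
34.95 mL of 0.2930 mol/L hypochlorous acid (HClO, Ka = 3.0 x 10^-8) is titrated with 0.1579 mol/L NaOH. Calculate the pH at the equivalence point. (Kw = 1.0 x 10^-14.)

n(HClO) = 0.2930 x 0.03495 = 0.01024 mol; V(NaOH) at equivalence = 0.01024/0.1579 = 0.06485 L.
At equivalence all the acid is converted to ClO-; total volume = 0.03495 + 0.06485 = 0.09980 L, so [ClO-] = 0.01024/0.09980 = 0.1026 M.
Kb = Kw/Ka = 1.0e-14 / 3.0 x 10^-8 = 3.33e-7.
[OH^-] = sqrt(Kb x [ClO-]) = sqrt(3.33e-7 x 0.1026) = 0.000185 M.
pOH = 3.73, so pH = 14.00 - 3.73 = 10.27.

10.27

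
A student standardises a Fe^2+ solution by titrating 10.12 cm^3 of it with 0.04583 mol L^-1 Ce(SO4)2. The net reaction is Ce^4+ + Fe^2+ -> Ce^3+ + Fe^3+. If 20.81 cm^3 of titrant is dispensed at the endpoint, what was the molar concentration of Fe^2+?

n(Ce(SO4)2) = 0.04583 x 0.02081 = 0.0009537 mol.
From the balanced equation, 1 mol Ce(SO4)2 reacts with 1 mol Fe^2+, so n(Fe^2+) = 0.0009537 x 1/1 = 0.0009537 mol.
[Fe^2+] = 0.0009537 / 0.01012 L = 0.0942 M.

0.0942 M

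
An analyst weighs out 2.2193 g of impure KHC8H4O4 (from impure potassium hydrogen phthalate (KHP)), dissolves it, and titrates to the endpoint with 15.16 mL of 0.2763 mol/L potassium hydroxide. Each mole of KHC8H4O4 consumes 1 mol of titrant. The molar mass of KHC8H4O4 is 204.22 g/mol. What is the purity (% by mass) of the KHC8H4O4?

n(KOH) = 0.2763 x 0.01516 = 0.004189 mol.
n(KHC8H4O4) = 0.004189 / 1 = 0.004189 mol.
mass of KHC8H4O4 = 0.004189 x 204.22 = 0.8554 g.
% purity = 0.8554 / 2.2193 x 100 = 38.5%.

38.5%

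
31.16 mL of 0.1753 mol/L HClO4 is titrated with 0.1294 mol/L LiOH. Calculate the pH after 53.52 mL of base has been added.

12.24

n(acid) = 0.1753 x 0.03116 = 0.005462 mol; n(LiOH) added = 0.1294 x 0.05352 = 0.006925 mol.
Base is in excess by 0.006925 - 0.005462 = 0.001463 mol in a total volume of 0.08468 L.
[OH^-] = 0.001463/0.08468 = 0.01728 M, so pOH = 1.76 and pH = 14.00 - 1.76 = 12.24.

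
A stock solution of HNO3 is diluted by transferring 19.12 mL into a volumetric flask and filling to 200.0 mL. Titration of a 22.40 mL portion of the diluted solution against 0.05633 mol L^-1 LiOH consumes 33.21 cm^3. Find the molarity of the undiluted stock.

0.874 M

n(LiOH) = 0.05633 x 0.03321 = 0.001871 mol.
n(HNO3) in the aliquot = 0.001871 mol.
[diluted HNO3] = 0.001871 / 0.02240 = 0.08351 M.
Dilution factor = 200.0/19.12 = 10.46, so [stock] = 0.08351 x 10.46 = 0.874 M.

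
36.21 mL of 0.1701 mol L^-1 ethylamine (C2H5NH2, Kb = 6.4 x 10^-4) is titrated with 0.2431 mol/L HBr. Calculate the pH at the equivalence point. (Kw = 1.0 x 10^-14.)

n(C2H5NH2) = 0.1701 x 0.03621 = 0.006159 mol; V(HBr) at equivalence = 0.006159/0.2431 = 0.02534 L.
At equivalence the base is fully converted to C2H5NH3+; total volume = 0.06155 L, so [C2H5NH3+] = 0.006159/0.06155 = 0.1001 M.
Ka(C2H5NH3+) = Kw/Kb = 1.0e-14 / 6.4 x 10^-4 = 1.56e-11.
[H^+] = sqrt(Ka x [C2H5NH3+]) = sqrt(1.56e-11 x 0.1001) = 1.25e-6 M.
pH = -log(1.25e-6) = 5.90.

5.90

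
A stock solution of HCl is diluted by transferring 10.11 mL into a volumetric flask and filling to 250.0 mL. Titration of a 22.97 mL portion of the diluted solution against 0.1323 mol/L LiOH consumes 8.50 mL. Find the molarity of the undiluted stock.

n(LiOH) = 0.1323 x 0.008500 = 0.001125 mol.
n(HCl) in the aliquot = 0.001125 mol.
[diluted HCl] = 0.001125 / 0.02297 = 0.04896 M.
Dilution factor = 250.0/10.11 = 24.73, so [stock] = 0.04896 x 24.73 = 1.21 M.

1.21 M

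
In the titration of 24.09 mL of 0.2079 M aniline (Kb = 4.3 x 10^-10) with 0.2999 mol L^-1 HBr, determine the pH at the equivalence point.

2.77

n(C6H5NH2) = 0.2079 x 0.02409 = 0.005008 mol; V(HBr) at equivalence = 0.005008/0.2999 = 0.01670 L.
At equivalence the base is fully converted to C6H5NH3+; total volume = 0.04079 L, so [C6H5NH3+] = 0.005008/0.04079 = 0.1228 M.
Ka(C6H5NH3+) = Kw/Kb = 1.0e-14 / 4.3 x 10^-10 = 2.33e-5.
[H^+] = sqrt(Ka x [C6H5NH3+]) = sqrt(2.33e-5 x 0.1228) = 0.00169 M.
pH = -log(0.00169) = 2.77.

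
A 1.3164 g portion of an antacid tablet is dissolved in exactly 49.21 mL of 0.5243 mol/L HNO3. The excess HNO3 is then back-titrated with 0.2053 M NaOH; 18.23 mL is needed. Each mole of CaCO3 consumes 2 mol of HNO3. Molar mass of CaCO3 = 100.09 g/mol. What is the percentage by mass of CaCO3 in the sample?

83.9%

Total n(HNO3) added = 0.5243 x 0.04921 = 0.02580 mol.
n(NaOH) used = 0.2053 x 0.01823 = 0.003743 mol, which equals the excess n(HNO3).
So n(HNO3) consumed by the sample = 0.02580 - 0.003743 = 0.02206 mol.
n(CaCO3) = 0.02206 / 2 = 0.01103 mol.
mass CaCO3 = 0.01103 x 100.09 = 1.104 g, so %CaCO3 = 1.104/1.3164 x 100 = 83.9%.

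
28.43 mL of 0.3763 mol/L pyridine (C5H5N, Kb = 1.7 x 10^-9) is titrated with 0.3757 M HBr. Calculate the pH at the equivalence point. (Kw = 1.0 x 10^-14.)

2.98

n(C5H5N) = 0.3763 x 0.02843 = 0.01070 mol; V(HBr) at equivalence = 0.01070/0.3757 = 0.02848 L.
At equivalence the base is fully converted to C5H5NH+; total volume = 0.05691 L, so [C5H5NH+] = 0.01070/0.05691 = 0.1880 M.
Ka(C5H5NH+) = Kw/Kb = 1.0e-14 / 1.7 x 10^-9 = 5.88e-6.
[H^+] = sqrt(Ka x [C5H5NH+]) = sqrt(5.88e-6 x 0.1880) = 0.00105 M.
pH = -log(0.00105) = 2.98.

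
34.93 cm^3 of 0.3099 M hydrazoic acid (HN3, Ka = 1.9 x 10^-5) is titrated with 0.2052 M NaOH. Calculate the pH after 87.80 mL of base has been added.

n(acid) = 0.3099 x 0.03493 = 0.01082 mol; n(NaOH) added = 0.2052 x 0.08780 = 0.01802 mol.
Base is in excess by 0.01802 - 0.01082 = 0.007192 mol in a total volume of 0.1227 L.
[OH^-] = 0.007192/0.1227 = 0.05860 M, so pOH = 1.23 and pH = 14.00 - 1.23 = 12.77.

12.77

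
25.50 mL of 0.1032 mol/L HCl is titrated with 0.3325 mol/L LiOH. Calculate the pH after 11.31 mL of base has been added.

12.49

n(acid) = 0.1032 x 0.02550 = 0.002632 mol; n(LiOH) added = 0.3325 x 0.01131 = 0.003761 mol.
Base is in excess by 0.003761 - 0.002632 = 0.001129 mol in a total volume of 0.03681 L.
[OH^-] = 0.001129/0.03681 = 0.03067 M, so pOH = 1.51 and pH = 14.00 - 1.51 = 12.49.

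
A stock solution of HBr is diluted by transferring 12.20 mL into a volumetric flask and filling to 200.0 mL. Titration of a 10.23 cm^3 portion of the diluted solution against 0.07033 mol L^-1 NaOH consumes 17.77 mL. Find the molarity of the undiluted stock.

n(NaOH) = 0.07033 x 0.01777 = 0.001250 mol.
n(HBr) in the aliquot = 0.001250 mol.
[diluted HBr] = 0.001250 / 0.01023 = 0.1222 M.
Dilution factor = 200.0/12.20 = 16.39, so [stock] = 0.1222 x 16.39 = 2.00 M.

2.00 M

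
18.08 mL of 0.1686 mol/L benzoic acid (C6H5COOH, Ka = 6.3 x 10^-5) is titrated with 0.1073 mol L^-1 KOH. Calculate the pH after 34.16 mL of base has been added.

n(acid) = 0.1686 x 0.01808 = 0.003048 mol; n(KOH) added = 0.1073 x 0.03416 = 0.003665 mol.
Base is in excess by 0.003665 - 0.003048 = 0.0006171 mol in a total volume of 0.05224 L.
[OH^-] = 0.0006171/0.05224 = 0.01181 M, so pOH = 1.93 and pH = 14.00 - 1.93 = 12.07.

12.07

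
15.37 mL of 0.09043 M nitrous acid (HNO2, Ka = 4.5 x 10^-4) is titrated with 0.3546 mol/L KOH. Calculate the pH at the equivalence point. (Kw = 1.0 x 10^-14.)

n(HNO2) = 0.09043 x 0.01537 = 0.001390 mol; V(KOH) at equivalence = 0.001390/0.3546 = 0.003920 L.
At equivalence all the acid is converted to NO2-; total volume = 0.01537 + 0.003920 = 0.01929 L, so [NO2-] = 0.001390/0.01929 = 0.07205 M.
Kb = Kw/Ka = 1.0e-14 / 4.5 x 10^-4 = 2.22e-11.
[OH^-] = sqrt(Kb x [NO2-]) = sqrt(2.22e-11 x 0.07205) = 1.27e-6 M.
pOH = 5.90, so pH = 14.00 - 5.90 = 8.10.

8.10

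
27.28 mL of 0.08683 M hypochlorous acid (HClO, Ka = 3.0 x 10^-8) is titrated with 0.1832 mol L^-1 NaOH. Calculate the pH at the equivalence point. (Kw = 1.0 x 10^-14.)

10.15

n(HClO) = 0.08683 x 0.02728 = 0.002369 mol; V(NaOH) at equivalence = 0.002369/0.1832 = 0.01293 L.
At equivalence all the acid is converted to ClO-; total volume = 0.02728 + 0.01293 = 0.04021 L, so [ClO-] = 0.002369/0.04021 = 0.05891 M.
Kb = Kw/Ka = 1.0e-14 / 3.0 x 10^-8 = 3.33e-7.
[OH^-] = sqrt(Kb x [ClO-]) = sqrt(3.33e-7 x 0.05891) = 0.000140 M.
pOH = 3.85, so pH = 14.00 - 3.85 = 10.15.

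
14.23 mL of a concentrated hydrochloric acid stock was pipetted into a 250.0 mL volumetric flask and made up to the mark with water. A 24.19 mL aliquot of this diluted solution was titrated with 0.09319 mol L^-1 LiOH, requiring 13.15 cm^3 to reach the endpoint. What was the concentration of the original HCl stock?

0.890 M

n(LiOH) = 0.09319 x 0.01315 = 0.001225 mol.
n(HCl) in the aliquot = 0.001225 mol.
[diluted HCl] = 0.001225 / 0.02419 = 0.05066 M.
Dilution factor = 250.0/14.23 = 17.57, so [stock] = 0.05066 x 17.57 = 0.890 M.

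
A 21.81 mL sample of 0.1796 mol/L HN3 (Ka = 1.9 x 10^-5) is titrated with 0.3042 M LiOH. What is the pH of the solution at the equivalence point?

8.89

n(HN3) = 0.1796 x 0.02181 = 0.003917 mol; V(LiOH) at equivalence = 0.003917/0.3042 = 0.01288 L.
At equivalence all the acid is converted to N3-; total volume = 0.02181 + 0.01288 = 0.03469 L, so [N3-] = 0.003917/0.03469 = 0.1129 M.
Kb = Kw/Ka = 1.0e-14 / 1.9 x 10^-5 = 5.26e-10.
[OH^-] = sqrt(Kb x [N3-]) = sqrt(5.26e-10 x 0.1129) = 7.71e-6 M.
pOH = 5.11, so pH = 14.00 - 5.11 = 8.89.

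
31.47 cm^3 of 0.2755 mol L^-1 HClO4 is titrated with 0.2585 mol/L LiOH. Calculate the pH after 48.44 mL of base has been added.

12.68

n(acid) = 0.2755 x 0.03147 = 0.008670 mol; n(LiOH) added = 0.2585 x 0.04844 = 0.01252 mol.
Base is in excess by 0.01252 - 0.008670 = 0.003852 mol in a total volume of 0.07991 L.
[OH^-] = 0.003852/0.07991 = 0.04820 M, so pOH = 1.32 and pH = 14.00 - 1.32 = 12.68.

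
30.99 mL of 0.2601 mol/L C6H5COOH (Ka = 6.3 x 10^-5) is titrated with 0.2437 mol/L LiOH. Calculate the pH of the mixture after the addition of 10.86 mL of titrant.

Initial n(C6H5COOH) = 0.2601 x 0.03099 = 0.008060 mol.
n(LiOH) added = 0.2437 x 0.01086 = 0.002647 mol, converting that many moles of C6H5COOH to C6H5COO-.
Remaining n(C6H5COOH) = 0.005414 mol; n(C6H5COO-) = 0.002647 mol.
By Henderson-Hasselbalch, pH = pKa + log([A^-]/[HA]) = 4.20 + log(0.002647/0.005414) = 4.20 + (-0.31) = 3.89.

3.89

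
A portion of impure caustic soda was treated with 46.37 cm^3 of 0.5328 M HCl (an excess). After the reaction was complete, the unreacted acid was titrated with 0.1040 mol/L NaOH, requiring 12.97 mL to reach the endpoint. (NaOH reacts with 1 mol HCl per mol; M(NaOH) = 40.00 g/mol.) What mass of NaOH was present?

Total n(HCl) added = 0.5328 x 0.04637 = 0.02471 mol.
n(NaOH) used = 0.1040 x 0.01297 = 0.001349 mol, which equals the excess n(HCl).
So n(HCl) consumed by the sample = 0.02471 - 0.001349 = 0.02336 mol.
n(NaOH) = 0.02336 / 1 = 0.02336 mol.
mass = 0.02336 mol x 40.00 g/mol = 0.934 g.

0.934 g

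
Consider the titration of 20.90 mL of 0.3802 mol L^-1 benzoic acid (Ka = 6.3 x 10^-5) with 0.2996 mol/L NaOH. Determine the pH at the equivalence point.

n(C6H5COOH) = 0.3802 x 0.02090 = 0.007946 mol; V(NaOH) at equivalence = 0.007946/0.2996 = 0.02652 L.
At equivalence all the acid is converted to C6H5COO-; total volume = 0.02090 + 0.02652 = 0.04742 L, so [C6H5COO-] = 0.007946/0.04742 = 0.1676 M.
Kb = Kw/Ka = 1.0e-14 / 6.3 x 10^-5 = 1.59e-10.
[OH^-] = sqrt(Kb x [C6H5COO-]) = sqrt(1.59e-10 x 0.1676) = 5.16e-6 M.
pOH = 5.29, so pH = 14.00 - 5.29 = 8.71.

8.71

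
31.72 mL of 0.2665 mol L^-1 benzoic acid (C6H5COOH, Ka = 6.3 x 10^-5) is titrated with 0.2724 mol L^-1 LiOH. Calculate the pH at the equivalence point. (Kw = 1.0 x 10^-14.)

8.67

n(C6H5COOH) = 0.2665 x 0.03172 = 0.008453 mol; V(LiOH) at equivalence = 0.008453/0.2724 = 0.03103 L.
At equivalence all the acid is converted to C6H5COO-; total volume = 0.03172 + 0.03103 = 0.06275 L, so [C6H5COO-] = 0.008453/0.06275 = 0.1347 M.
Kb = Kw/Ka = 1.0e-14 / 6.3 x 10^-5 = 1.59e-10.
[OH^-] = sqrt(Kb x [C6H5COO-]) = sqrt(1.59e-10 x 0.1347) = 4.62e-6 M.
pOH = 5.33, so pH = 14.00 - 5.33 = 8.67.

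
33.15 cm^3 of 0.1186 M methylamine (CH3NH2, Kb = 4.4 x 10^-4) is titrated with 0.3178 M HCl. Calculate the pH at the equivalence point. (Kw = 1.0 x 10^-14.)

n(CH3NH2) = 0.1186 x 0.03315 = 0.003932 mol; V(HCl) at equivalence = 0.003932/0.3178 = 0.01237 L.
At equivalence the base is fully converted to CH3NH3+; total volume = 0.04552 L, so [CH3NH3+] = 0.003932/0.04552 = 0.08637 M.
Ka(CH3NH3+) = Kw/Kb = 1.0e-14 / 4.4 x 10^-4 = 2.27e-11.
[H^+] = sqrt(Ka x [CH3NH3+]) = sqrt(2.27e-11 x 0.08637) = 1.40e-6 M.
pH = -log(1.40e-6) = 5.85.

5.85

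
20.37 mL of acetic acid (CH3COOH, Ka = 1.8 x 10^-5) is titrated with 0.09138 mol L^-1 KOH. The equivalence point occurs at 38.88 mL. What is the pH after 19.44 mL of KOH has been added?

4.74

19.44 mL is exactly half the equivalence volume (38.88/2), i.e. the half-equivalence point.
There, n(HA) = n(A^-), so pH = pKa = -log(1.8 x 10^-5) = 4.74.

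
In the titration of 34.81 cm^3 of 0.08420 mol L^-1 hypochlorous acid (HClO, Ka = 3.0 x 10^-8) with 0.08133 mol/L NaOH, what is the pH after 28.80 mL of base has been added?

Initial n(HClO) = 0.08420 x 0.03481 = 0.002931 mol.
n(NaOH) added = 0.08133 x 0.02880 = 0.002342 mol, converting that many moles of HClO to ClO-.
Remaining n(HClO) = 0.0005887 mol; n(ClO-) = 0.002342 mol.
By Henderson-Hasselbalch, pH = pKa + log([A^-]/[HA]) = 7.52 + log(0.002342/0.0005887) = 7.52 + (+0.60) = 8.12.

8.12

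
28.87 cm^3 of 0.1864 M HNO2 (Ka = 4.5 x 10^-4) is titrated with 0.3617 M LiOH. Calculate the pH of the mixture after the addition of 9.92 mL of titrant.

Initial n(HNO2) = 0.1864 x 0.02887 = 0.005381 mol.
n(LiOH) added = 0.3617 x 0.009920 = 0.003588 mol, converting that many moles of HNO2 to NO2-.
Remaining n(HNO2) = 0.001793 mol; n(NO2-) = 0.003588 mol.
By Henderson-Hasselbalch, pH = pKa + log([A^-]/[HA]) = 3.35 + log(0.003588/0.001793) = 3.35 + (+0.30) = 3.65.

3.65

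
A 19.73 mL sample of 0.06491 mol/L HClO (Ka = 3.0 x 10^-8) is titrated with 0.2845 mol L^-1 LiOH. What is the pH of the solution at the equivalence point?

n(HClO) = 0.06491 x 0.01973 = 0.001281 mol; V(LiOH) at equivalence = 0.001281/0.2845 = 0.004501 L.
At equivalence all the acid is converted to ClO-; total volume = 0.01973 + 0.004501 = 0.02423 L, so [ClO-] = 0.001281/0.02423 = 0.05285 M.
Kb = Kw/Ka = 1.0e-14 / 3.0 x 10^-8 = 3.33e-7.
[OH^-] = sqrt(Kb x [ClO-]) = sqrt(3.33e-7 x 0.05285) = 0.000133 M.
pOH = 3.88, so pH = 14.00 - 3.88 = 10.12.

10.12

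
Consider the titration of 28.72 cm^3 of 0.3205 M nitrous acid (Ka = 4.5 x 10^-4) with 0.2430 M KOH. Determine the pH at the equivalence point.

8.24

n(HNO2) = 0.3205 x 0.02872 = 0.009205 mol; V(KOH) at equivalence = 0.009205/0.2430 = 0.03788 L.
At equivalence all the acid is converted to NO2-; total volume = 0.02872 + 0.03788 = 0.06660 L, so [NO2-] = 0.009205/0.06660 = 0.1382 M.
Kb = Kw/Ka = 1.0e-14 / 4.5 x 10^-4 = 2.22e-11.
[OH^-] = sqrt(Kb x [NO2-]) = sqrt(2.22e-11 x 0.1382) = 1.75e-6 M.
pOH = 5.76, so pH = 14.00 - 5.76 = 8.24.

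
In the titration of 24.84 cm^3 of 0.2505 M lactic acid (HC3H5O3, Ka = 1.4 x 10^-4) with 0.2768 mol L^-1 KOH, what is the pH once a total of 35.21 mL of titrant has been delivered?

n(acid) = 0.2505 x 0.02484 = 0.006222 mol; n(KOH) added = 0.2768 x 0.03521 = 0.009746 mol.
Base is in excess by 0.009746 - 0.006222 = 0.003524 mol in a total volume of 0.06005 L.
[OH^-] = 0.003524/0.06005 = 0.05868 M, so pOH = 1.23 and pH = 14.00 - 1.23 = 12.77.

12.77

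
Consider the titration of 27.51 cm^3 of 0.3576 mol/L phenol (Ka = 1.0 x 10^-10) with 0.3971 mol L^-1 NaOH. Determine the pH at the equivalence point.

n(C6H5OH) = 0.3576 x 0.02751 = 0.009838 mol; V(NaOH) at equivalence = 0.009838/0.3971 = 0.02477 L.
At equivalence all the acid is converted to C6H5O-; total volume = 0.02751 + 0.02477 = 0.05228 L, so [C6H5O-] = 0.009838/0.05228 = 0.1882 M.
Kb = Kw/Ka = 1.0e-14 / 1.0 x 10^-10 = 0.000100.
[OH^-] = sqrt(Kb x [C6H5O-]) = sqrt(0.000100 x 0.1882) = 0.00434 M.
pOH = 2.36, so pH = 14.00 - 2.36 = 11.64.

11.64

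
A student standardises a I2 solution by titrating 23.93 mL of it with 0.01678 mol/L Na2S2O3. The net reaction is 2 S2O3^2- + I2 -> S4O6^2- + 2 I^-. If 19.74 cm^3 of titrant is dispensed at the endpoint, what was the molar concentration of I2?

n(Na2S2O3) = 0.01678 x 0.01974 = 0.0003312 mol.
From the balanced equation, 2 mol Na2S2O3 reacts with 1 mol I2, so n(I2) = 0.0003312 x 1/2 = 0.0001656 mol.
[I2] = 0.0001656 / 0.02393 L = 0.00692 M.

0.00692 M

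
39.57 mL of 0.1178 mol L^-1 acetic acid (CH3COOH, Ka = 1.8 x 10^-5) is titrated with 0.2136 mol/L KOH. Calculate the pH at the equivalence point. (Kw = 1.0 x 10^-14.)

8.81

n(CH3COOH) = 0.1178 x 0.03957 = 0.004661 mol; V(KOH) at equivalence = 0.004661/0.2136 = 0.02182 L.
At equivalence all the acid is converted to CH3COO-; total volume = 0.03957 + 0.02182 = 0.06139 L, so [CH3COO-] = 0.004661/0.06139 = 0.07593 M.
Kb = Kw/Ka = 1.0e-14 / 1.8 x 10^-5 = 5.56e-10.
[OH^-] = sqrt(Kb x [CH3COO-]) = sqrt(5.56e-10 x 0.07593) = 6.49e-6 M.
pOH = 5.19, so pH = 14.00 - 5.19 = 8.81.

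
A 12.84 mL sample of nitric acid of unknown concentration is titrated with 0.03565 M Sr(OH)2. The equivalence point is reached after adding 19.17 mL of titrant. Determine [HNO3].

0.106 M

n(Sr(OH)2) delivered = 0.03565 x 0.01917 = 0.0006834 mol.
The reaction is 2 HNO3 + 1 Sr(OH)2, so n(HNO3) = 0.0006834 x 2/1 = 0.001367 mol.
[HNO3] = 0.001367 mol / 0.01284 L = 0.106 M.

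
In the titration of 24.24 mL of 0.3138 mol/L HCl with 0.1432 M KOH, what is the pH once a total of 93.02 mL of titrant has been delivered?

n(acid) = 0.3138 x 0.02424 = 0.007607 mol; n(KOH) added = 0.1432 x 0.09302 = 0.01332 mol.
Base is in excess by 0.01332 - 0.007607 = 0.005714 mol in a total volume of 0.1173 L.
[OH^-] = 0.005714/0.1173 = 0.04873 M, so pOH = 1.31 and pH = 14.00 - 1.31 = 12.69.

12.69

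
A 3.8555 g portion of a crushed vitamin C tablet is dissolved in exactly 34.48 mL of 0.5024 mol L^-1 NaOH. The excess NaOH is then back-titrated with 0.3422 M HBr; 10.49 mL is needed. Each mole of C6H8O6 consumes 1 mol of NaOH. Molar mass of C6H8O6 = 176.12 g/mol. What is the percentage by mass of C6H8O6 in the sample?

62.7%

Total n(NaOH) added = 0.5024 x 0.03448 = 0.01732 mol.
n(HBr) used = 0.3422 x 0.01049 = 0.003590 mol, which equals the excess n(NaOH).
So n(NaOH) consumed by the sample = 0.01732 - 0.003590 = 0.01373 mol.
n(C6H8O6) = 0.01373 / 1 = 0.01373 mol.
mass C6H8O6 = 0.01373 x 176.12 = 2.419 g, so %C6H8O6 = 2.419/3.8555 x 100 = 62.7%.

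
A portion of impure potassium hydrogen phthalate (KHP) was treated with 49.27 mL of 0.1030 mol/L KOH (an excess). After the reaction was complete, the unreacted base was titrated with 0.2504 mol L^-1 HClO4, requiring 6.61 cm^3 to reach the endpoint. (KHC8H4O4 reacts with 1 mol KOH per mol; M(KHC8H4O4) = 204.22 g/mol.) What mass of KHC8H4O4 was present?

0.698 g

Total n(KOH) added = 0.1030 x 0.04927 = 0.005075 mol.
n(HClO4) used = 0.2504 x 0.006610 = 0.001655 mol, which equals the excess n(KOH).
So n(KOH) consumed by the sample = 0.005075 - 0.001655 = 0.003420 mol.
n(KHC8H4O4) = 0.003420 / 1 = 0.003420 mol.
mass = 0.003420 mol x 204.22 g/mol = 0.698 g.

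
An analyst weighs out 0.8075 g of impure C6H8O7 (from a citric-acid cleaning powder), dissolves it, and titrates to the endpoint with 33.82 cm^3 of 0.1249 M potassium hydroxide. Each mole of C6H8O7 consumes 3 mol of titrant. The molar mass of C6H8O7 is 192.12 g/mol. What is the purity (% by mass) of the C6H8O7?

n(KOH) = 0.1249 x 0.03382 = 0.004224 mol.
n(C6H8O7) = 0.004224 / 3 = 0.001408 mol.
mass of C6H8O7 = 0.001408 x 192.12 = 0.2705 g.
% purity = 0.2705 / 0.8075 x 100 = 33.5%.

33.5%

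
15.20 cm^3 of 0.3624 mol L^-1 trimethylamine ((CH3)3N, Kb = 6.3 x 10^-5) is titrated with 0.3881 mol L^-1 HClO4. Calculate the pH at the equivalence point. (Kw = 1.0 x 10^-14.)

n((CH3)3N) = 0.3624 x 0.01520 = 0.005508 mol; V(HClO4) at equivalence = 0.005508/0.3881 = 0.01419 L.
At equivalence the base is fully converted to (CH3)3NH+; total volume = 0.02939 L, so [(CH3)3NH+] = 0.005508/0.02939 = 0.1874 M.
Ka((CH3)3NH+) = Kw/Kb = 1.0e-14 / 6.3 x 10^-5 = 1.59e-10.
[H^+] = sqrt(Ka x [(CH3)3NH+]) = sqrt(1.59e-10 x 0.1874) = 5.45e-6 M.
pH = -log(5.45e-6) = 5.26.

5.26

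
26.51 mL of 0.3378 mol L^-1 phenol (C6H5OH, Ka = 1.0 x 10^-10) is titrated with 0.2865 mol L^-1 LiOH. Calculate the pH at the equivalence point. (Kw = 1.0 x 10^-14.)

11.60

n(C6H5OH) = 0.3378 x 0.02651 = 0.008955 mol; V(LiOH) at equivalence = 0.008955/0.2865 = 0.03126 L.
At equivalence all the acid is converted to C6H5O-; total volume = 0.02651 + 0.03126 = 0.05777 L, so [C6H5O-] = 0.008955/0.05777 = 0.1550 M.
Kb = Kw/Ka = 1.0e-14 / 1.0 x 10^-10 = 0.000100.
[OH^-] = sqrt(Kb x [C6H5O-]) = sqrt(0.000100 x 0.1550) = 0.00394 M.
pOH = 2.40, so pH = 14.00 - 2.40 = 11.60.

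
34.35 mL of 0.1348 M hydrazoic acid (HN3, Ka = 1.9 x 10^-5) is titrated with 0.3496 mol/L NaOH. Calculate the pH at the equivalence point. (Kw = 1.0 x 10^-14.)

n(HN3) = 0.1348 x 0.03435 = 0.004630 mol; V(NaOH) at equivalence = 0.004630/0.3496 = 0.01324 L.
At equivalence all the acid is converted to N3-; total volume = 0.03435 + 0.01324 = 0.04759 L, so [N3-] = 0.004630/0.04759 = 0.09729 M.
Kb = Kw/Ka = 1.0e-14 / 1.9 x 10^-5 = 5.26e-10.
[OH^-] = sqrt(Kb x [N3-]) = sqrt(5.26e-10 x 0.09729) = 7.16e-6 M.
pOH = 5.15, so pH = 14.00 - 5.15 = 8.85.

8.85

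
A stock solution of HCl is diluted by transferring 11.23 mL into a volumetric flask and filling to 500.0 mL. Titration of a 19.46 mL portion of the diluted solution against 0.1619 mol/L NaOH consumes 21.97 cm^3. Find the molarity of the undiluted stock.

n(NaOH) = 0.1619 x 0.02197 = 0.003557 mol.
n(HCl) in the aliquot = 0.003557 mol.
[diluted HCl] = 0.003557 / 0.01946 = 0.1828 M.
Dilution factor = 500.0/11.23 = 44.52, so [stock] = 0.1828 x 44.52 = 8.14 M.

8.14 M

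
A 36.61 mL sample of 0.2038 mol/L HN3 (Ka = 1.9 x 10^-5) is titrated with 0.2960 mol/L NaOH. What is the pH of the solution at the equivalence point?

8.90

n(HN3) = 0.2038 x 0.03661 = 0.007461 mol; V(NaOH) at equivalence = 0.007461/0.2960 = 0.02521 L.
At equivalence all the acid is converted to N3-; total volume = 0.03661 + 0.02521 = 0.06182 L, so [N3-] = 0.007461/0.06182 = 0.1207 M.
Kb = Kw/Ka = 1.0e-14 / 1.9 x 10^-5 = 5.26e-10.
[OH^-] = sqrt(Kb x [N3-]) = sqrt(5.26e-10 x 0.1207) = 7.97e-6 M.
pOH = 5.10, so pH = 14.00 - 5.10 = 8.90.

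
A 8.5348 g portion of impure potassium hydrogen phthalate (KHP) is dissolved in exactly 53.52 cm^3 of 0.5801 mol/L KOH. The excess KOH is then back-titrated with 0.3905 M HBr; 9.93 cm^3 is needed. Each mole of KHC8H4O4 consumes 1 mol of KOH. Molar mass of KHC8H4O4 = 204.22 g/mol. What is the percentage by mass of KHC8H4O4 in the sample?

65.0%

Total n(KOH) added = 0.5801 x 0.05352 = 0.03105 mol.
n(HBr) used = 0.3905 x 0.009930 = 0.003878 mol, which equals the excess n(KOH).
So n(KOH) consumed by the sample = 0.03105 - 0.003878 = 0.02717 mol.
n(KHC8H4O4) = 0.02717 / 1 = 0.02717 mol.
mass KHC8H4O4 = 0.02717 x 204.22 = 5.549 g, so %KHC8H4O4 = 5.549/8.5348 x 100 = 65.0%.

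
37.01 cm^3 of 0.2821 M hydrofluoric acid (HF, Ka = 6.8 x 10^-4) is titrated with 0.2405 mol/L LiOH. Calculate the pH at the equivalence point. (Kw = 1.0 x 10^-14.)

8.14

n(HF) = 0.2821 x 0.03701 = 0.01044 mol; V(LiOH) at equivalence = 0.01044/0.2405 = 0.04341 L.
At equivalence all the acid is converted to F-; total volume = 0.03701 + 0.04341 = 0.08042 L, so [F-] = 0.01044/0.08042 = 0.1298 M.
Kb = Kw/Ka = 1.0e-14 / 6.8 x 10^-4 = 1.47e-11.
[OH^-] = sqrt(Kb x [F-]) = sqrt(1.47e-11 x 0.1298) = 1.38e-6 M.
pOH = 5.86, so pH = 14.00 - 5.86 = 8.14.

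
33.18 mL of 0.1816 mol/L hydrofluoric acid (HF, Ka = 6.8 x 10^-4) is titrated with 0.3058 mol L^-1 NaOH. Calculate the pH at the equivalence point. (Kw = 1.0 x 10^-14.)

n(HF) = 0.1816 x 0.03318 = 0.006025 mol; V(NaOH) at equivalence = 0.006025/0.3058 = 0.01970 L.
At equivalence all the acid is converted to F-; total volume = 0.03318 + 0.01970 = 0.05288 L, so [F-] = 0.006025/0.05288 = 0.1139 M.
Kb = Kw/Ka = 1.0e-14 / 6.8 x 10^-4 = 1.47e-11.
[OH^-] = sqrt(Kb x [F-]) = sqrt(1.47e-11 x 0.1139) = 1.29e-6 M.
pOH = 5.89, so pH = 14.00 - 5.89 = 8.11.

8.11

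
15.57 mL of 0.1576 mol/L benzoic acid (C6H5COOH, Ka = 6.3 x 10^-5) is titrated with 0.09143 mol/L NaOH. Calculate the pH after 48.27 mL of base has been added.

12.49

n(acid) = 0.1576 x 0.01557 = 0.002454 mol; n(NaOH) added = 0.09143 x 0.04827 = 0.004413 mol.
Base is in excess by 0.004413 - 0.002454 = 0.001959 mol in a total volume of 0.06384 L.
[OH^-] = 0.001959/0.06384 = 0.03069 M, so pOH = 1.51 and pH = 14.00 - 1.51 = 12.49.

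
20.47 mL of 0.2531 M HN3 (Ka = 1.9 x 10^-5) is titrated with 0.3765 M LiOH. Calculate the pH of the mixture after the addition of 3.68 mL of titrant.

Initial n(HN3) = 0.2531 x 0.02047 = 0.005181 mol.
n(LiOH) added = 0.3765 x 0.003680 = 0.001386 mol, converting that many moles of HN3 to N3-.
Remaining n(HN3) = 0.003795 mol; n(N3-) = 0.001386 mol.
By Henderson-Hasselbalch, pH = pKa + log([A^-]/[HA]) = 4.72 + log(0.001386/0.003795) = 4.72 + (-0.44) = 4.28.

4.28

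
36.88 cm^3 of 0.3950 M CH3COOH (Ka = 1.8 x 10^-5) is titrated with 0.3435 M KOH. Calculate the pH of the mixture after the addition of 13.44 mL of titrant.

Initial n(CH3COOH) = 0.3950 x 0.03688 = 0.01457 mol.
n(KOH) added = 0.3435 x 0.01344 = 0.004617 mol, converting that many moles of CH3COOH to CH3COO-.
Remaining n(CH3COOH) = 0.009951 mol; n(CH3COO-) = 0.004617 mol.
By Henderson-Hasselbalch, pH = pKa + log([A^-]/[HA]) = 4.74 + log(0.004617/0.009951) = 4.74 + (-0.33) = 4.41.

4.41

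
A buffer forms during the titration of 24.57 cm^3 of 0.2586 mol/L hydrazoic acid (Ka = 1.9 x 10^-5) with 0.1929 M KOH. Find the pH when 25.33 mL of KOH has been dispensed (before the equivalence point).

5.24

Initial n(HN3) = 0.2586 x 0.02457 = 0.006354 mol.
n(KOH) added = 0.1929 x 0.02533 = 0.004886 mol, converting that many moles of HN3 to N3-.
Remaining n(HN3) = 0.001468 mol; n(N3-) = 0.004886 mol.
By Henderson-Hasselbalch, pH = pKa + log([A^-]/[HA]) = 4.72 + log(0.004886/0.001468) = 4.72 + (+0.52) = 5.24.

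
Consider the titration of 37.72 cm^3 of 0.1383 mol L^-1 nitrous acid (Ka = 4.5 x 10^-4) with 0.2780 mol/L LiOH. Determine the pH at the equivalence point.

n(HNO2) = 0.1383 x 0.03772 = 0.005217 mol; V(LiOH) at equivalence = 0.005217/0.2780 = 0.01877 L.
At equivalence all the acid is converted to NO2-; total volume = 0.03772 + 0.01877 = 0.05649 L, so [NO2-] = 0.005217/0.05649 = 0.09236 M.
Kb = Kw/Ka = 1.0e-14 / 4.5 x 10^-4 = 2.22e-11.
[OH^-] = sqrt(Kb x [NO2-]) = sqrt(2.22e-11 x 0.09236) = 1.43e-6 M.
pOH = 5.84, so pH = 14.00 - 5.84 = 8.16.

8.16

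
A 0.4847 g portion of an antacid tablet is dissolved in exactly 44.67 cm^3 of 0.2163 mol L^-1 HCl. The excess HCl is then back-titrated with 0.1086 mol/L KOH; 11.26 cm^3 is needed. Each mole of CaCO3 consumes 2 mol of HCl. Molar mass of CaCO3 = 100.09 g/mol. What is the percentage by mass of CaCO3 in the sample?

Total n(HCl) added = 0.2163 x 0.04467 = 0.009662 mol.
n(KOH) used = 0.1086 x 0.01126 = 0.001223 mol, which equals the excess n(HCl).
So n(HCl) consumed by the sample = 0.009662 - 0.001223 = 0.008439 mol.
n(CaCO3) = 0.008439 / 2 = 0.004220 mol.
mass CaCO3 = 0.004220 x 100.09 = 0.4223 g, so %CaCO3 = 0.4223/0.4847 x 100 = 87.1%.

87.1%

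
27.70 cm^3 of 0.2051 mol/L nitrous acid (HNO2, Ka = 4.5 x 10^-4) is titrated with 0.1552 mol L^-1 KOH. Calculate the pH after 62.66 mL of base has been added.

n(acid) = 0.2051 x 0.02770 = 0.005681 mol; n(KOH) added = 0.1552 x 0.06266 = 0.009725 mol.
Base is in excess by 0.009725 - 0.005681 = 0.004044 mol in a total volume of 0.09036 L.
[OH^-] = 0.004044/0.09036 = 0.04475 M, so pOH = 1.35 and pH = 14.00 - 1.35 = 12.65.

12.65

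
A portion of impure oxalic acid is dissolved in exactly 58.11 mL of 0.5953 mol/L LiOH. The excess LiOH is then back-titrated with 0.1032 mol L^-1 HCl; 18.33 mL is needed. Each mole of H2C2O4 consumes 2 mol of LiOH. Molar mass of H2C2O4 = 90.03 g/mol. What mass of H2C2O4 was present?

1.47 g

Total n(LiOH) added = 0.5953 x 0.05811 = 0.03459 mol.
n(HCl) used = 0.1032 x 0.01833 = 0.001892 mol, which equals the excess n(LiOH).
So n(LiOH) consumed by the sample = 0.03459 - 0.001892 = 0.03270 mol.
n(H2C2O4) = 0.03270 / 2 = 0.01635 mol.
mass = 0.01635 mol x 90.03 g/mol = 1.47 g.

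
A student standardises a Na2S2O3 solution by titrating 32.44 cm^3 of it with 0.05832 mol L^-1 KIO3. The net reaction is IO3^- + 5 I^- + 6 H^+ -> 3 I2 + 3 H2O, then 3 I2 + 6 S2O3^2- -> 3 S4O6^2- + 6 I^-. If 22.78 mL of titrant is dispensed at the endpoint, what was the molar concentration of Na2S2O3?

0.246 M

n(KIO3) = 0.05832 x 0.02278 = 0.001329 mol.
From the balanced equation, 1 mol KIO3 reacts with 6 mol Na2S2O3, so n(Na2S2O3) = 0.001329 x 6/1 = 0.007971 mol.
[Na2S2O3] = 0.007971 / 0.03244 L = 0.246 M.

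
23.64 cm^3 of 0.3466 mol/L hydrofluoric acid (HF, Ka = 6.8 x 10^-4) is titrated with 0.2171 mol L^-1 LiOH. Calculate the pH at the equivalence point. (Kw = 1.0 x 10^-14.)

n(HF) = 0.3466 x 0.02364 = 0.008194 mol; V(LiOH) at equivalence = 0.008194/0.2171 = 0.03774 L.
At equivalence all the acid is converted to F-; total volume = 0.02364 + 0.03774 = 0.06138 L, so [F-] = 0.008194/0.06138 = 0.1335 M.
Kb = Kw/Ka = 1.0e-14 / 6.8 x 10^-4 = 1.47e-11.
[OH^-] = sqrt(Kb x [F-]) = sqrt(1.47e-11 x 0.1335) = 1.40e-6 M.
pOH = 5.85, so pH = 14.00 - 5.85 = 8.15.

8.15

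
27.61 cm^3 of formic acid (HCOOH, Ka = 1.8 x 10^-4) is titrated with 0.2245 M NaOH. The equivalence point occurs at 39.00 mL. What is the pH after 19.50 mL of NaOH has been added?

3.74

19.50 mL is exactly half the equivalence volume (39.00/2), i.e. the half-equivalence point.
There, n(HA) = n(A^-), so pH = pKa = -log(1.8 x 10^-4) = 3.74.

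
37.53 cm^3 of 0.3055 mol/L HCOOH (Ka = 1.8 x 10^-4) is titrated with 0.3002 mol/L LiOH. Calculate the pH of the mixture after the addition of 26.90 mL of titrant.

4.12

Initial n(HCOOH) = 0.3055 x 0.03753 = 0.01147 mol.
n(LiOH) added = 0.3002 x 0.02690 = 0.008075 mol, converting that many moles of HCOOH to HCOO-.
Remaining n(HCOOH) = 0.003390 mol; n(HCOO-) = 0.008075 mol.
By Henderson-Hasselbalch, pH = pKa + log([A^-]/[HA]) = 3.74 + log(0.008075/0.003390) = 3.74 + (+0.38) = 4.12.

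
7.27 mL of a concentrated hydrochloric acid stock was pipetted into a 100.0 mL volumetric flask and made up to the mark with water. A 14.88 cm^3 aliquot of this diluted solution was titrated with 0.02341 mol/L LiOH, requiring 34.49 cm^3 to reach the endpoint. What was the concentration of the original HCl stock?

n(LiOH) = 0.02341 x 0.03449 = 0.0008074 mol.
n(HCl) in the aliquot = 0.0008074 mol.
[diluted HCl] = 0.0008074 / 0.01488 = 0.05426 M.
Dilution factor = 100.0/7.270 = 13.76, so [stock] = 0.05426 x 13.76 = 0.746 M.

0.746 M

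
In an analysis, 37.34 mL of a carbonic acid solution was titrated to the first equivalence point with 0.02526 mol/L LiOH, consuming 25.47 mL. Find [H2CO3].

n(LiOH) = 0.02526 x 0.02547 = 0.0006434 mol.
At the first equivalence point, 1 mol OH^- react per mol H2CO3, so n(H2CO3) = 0.0006434 / 1 = 0.0006434 mol.
[H2CO3] = 0.0006434 / 0.03734 L = 0.0172 M.

0.0172 M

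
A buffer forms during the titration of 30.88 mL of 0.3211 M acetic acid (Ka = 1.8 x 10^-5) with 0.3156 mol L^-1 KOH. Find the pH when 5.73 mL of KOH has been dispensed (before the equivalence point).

4.09

Initial n(CH3COOH) = 0.3211 x 0.03088 = 0.009916 mol.
n(KOH) added = 0.3156 x 0.005730 = 0.001808 mol, converting that many moles of CH3COOH to CH3COO-.
Remaining n(CH3COOH) = 0.008107 mol; n(CH3COO-) = 0.001808 mol.
By Henderson-Hasselbalch, pH = pKa + log([A^-]/[HA]) = 4.74 + log(0.001808/0.008107) = 4.74 + (-0.65) = 4.09.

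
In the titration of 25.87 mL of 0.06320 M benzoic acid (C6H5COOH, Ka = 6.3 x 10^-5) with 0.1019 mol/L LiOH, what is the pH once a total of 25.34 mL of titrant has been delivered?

12.27

n(acid) = 0.06320 x 0.02587 = 0.001635 mol; n(LiOH) added = 0.1019 x 0.02534 = 0.002582 mol.
Base is in excess by 0.002582 - 0.001635 = 0.0009472 mol in a total volume of 0.05121 L.
[OH^-] = 0.0009472/0.05121 = 0.01850 M, so pOH = 1.73 and pH = 14.00 - 1.73 = 12.27.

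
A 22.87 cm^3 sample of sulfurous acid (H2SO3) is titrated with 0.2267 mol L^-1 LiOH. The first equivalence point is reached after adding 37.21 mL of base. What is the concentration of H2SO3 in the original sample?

n(LiOH) = 0.2267 x 0.03721 = 0.008436 mol.
At the first equivalence point, 1 mol OH^- react per mol H2SO3, so n(H2SO3) = 0.008436 / 1 = 0.008436 mol.
[H2SO3] = 0.008436 / 0.02287 L = 0.369 M.

0.369 M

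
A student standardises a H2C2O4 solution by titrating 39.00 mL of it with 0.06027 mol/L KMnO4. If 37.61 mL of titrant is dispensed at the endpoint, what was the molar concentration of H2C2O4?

0.145 M

n(KMnO4) = 0.06027 x 0.03761 = 0.002267 mol.
From the balanced equation, 2 mol KMnO4 reacts with 5 mol H2C2O4, so n(H2C2O4) = 0.002267 x 5/2 = 0.005667 mol.
[H2C2O4] = 0.005667 / 0.03900 L = 0.145 M.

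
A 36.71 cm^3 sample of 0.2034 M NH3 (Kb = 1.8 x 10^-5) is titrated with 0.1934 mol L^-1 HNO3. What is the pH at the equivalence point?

n(NH3) = 0.2034 x 0.03671 = 0.007467 mol; V(HNO3) at equivalence = 0.007467/0.1934 = 0.03861 L.
At equivalence the base is fully converted to NH4+; total volume = 0.07532 L, so [NH4+] = 0.007467/0.07532 = 0.09914 M.
Ka(NH4+) = Kw/Kb = 1.0e-14 / 1.8 x 10^-5 = 5.56e-10.
[H^+] = sqrt(Ka x [NH4+]) = sqrt(5.56e-10 x 0.09914) = 7.42e-6 M.
pH = -log(7.42e-6) = 5.13.

5.13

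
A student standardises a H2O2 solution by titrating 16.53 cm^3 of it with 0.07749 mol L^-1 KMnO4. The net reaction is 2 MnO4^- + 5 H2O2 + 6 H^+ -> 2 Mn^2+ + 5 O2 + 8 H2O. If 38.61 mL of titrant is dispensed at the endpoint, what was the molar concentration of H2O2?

0.452 M

n(KMnO4) = 0.07749 x 0.03861 = 0.002992 mol.
From the balanced equation, 2 mol KMnO4 reacts with 5 mol H2O2, so n(H2O2) = 0.002992 x 5/2 = 0.007480 mol.
[H2O2] = 0.007480 / 0.01653 L = 0.452 M.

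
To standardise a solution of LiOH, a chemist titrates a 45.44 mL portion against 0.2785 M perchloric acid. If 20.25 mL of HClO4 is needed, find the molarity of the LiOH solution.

n(HClO4) delivered = 0.2785 x 0.02025 = 0.005640 mol.
For a 1:1 reaction, n(LiOH) = 0.005640 mol.
[LiOH] = 0.005640 mol / 0.04544 L = 0.124 M.

0.124 M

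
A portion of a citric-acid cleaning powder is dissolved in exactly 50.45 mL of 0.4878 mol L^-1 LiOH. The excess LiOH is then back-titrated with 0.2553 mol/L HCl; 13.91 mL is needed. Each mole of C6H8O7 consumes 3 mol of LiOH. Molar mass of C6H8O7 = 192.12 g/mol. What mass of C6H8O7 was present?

Total n(LiOH) added = 0.4878 x 0.05045 = 0.02461 mol.
n(HCl) used = 0.2553 x 0.01391 = 0.003551 mol, which equals the excess n(LiOH).
So n(LiOH) consumed by the sample = 0.02461 - 0.003551 = 0.02106 mol.
n(C6H8O7) = 0.02106 / 3 = 0.007019 mol.
mass = 0.007019 mol x 192.12 g/mol = 1.35 g.

1.35 g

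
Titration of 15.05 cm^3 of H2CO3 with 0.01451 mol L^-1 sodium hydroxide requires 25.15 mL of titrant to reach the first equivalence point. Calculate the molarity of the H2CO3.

0.0242 M

n(NaOH) = 0.01451 x 0.02515 = 0.0003649 mol.
At the first equivalence point, 1 mol OH^- react per mol H2CO3, so n(H2CO3) = 0.0003649 / 1 = 0.0003649 mol.
[H2CO3] = 0.0003649 / 0.01505 L = 0.0242 M.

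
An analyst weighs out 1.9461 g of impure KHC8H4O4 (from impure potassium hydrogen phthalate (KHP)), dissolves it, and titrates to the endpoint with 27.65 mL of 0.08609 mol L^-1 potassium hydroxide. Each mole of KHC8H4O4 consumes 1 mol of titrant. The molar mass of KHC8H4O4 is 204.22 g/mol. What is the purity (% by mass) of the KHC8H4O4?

n(KOH) = 0.08609 x 0.02765 = 0.002380 mol.
n(KHC8H4O4) = 0.002380 / 1 = 0.002380 mol.
mass of KHC8H4O4 = 0.002380 x 204.22 = 0.4861 g.
% purity = 0.4861 / 1.9461 x 100 = 25.0%.

25.0%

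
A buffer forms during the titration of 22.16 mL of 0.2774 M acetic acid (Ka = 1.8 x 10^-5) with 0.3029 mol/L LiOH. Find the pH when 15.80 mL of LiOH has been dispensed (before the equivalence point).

Initial n(CH3COOH) = 0.2774 x 0.02216 = 0.006147 mol.
n(LiOH) added = 0.3029 x 0.01580 = 0.004786 mol, converting that many moles of CH3COOH to CH3COO-.
Remaining n(CH3COOH) = 0.001361 mol; n(CH3COO-) = 0.004786 mol.
By Henderson-Hasselbalch, pH = pKa + log([A^-]/[HA]) = 4.74 + log(0.004786/0.001361) = 4.74 + (+0.55) = 5.29.

5.29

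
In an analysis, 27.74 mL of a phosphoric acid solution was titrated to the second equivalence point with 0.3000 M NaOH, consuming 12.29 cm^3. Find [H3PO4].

n(NaOH) = 0.3000 x 0.01229 = 0.003687 mol.
At the second equivalence point, 2 mol OH^- react per mol H3PO4, so n(H3PO4) = 0.003687 / 2 = 0.001843 mol.
[H3PO4] = 0.001843 / 0.02774 L = 0.0665 M.

0.0665 M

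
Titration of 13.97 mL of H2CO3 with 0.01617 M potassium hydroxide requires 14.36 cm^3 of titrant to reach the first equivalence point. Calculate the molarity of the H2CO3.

n(KOH) = 0.01617 x 0.01436 = 0.0002322 mol.
At the first equivalence point, 1 mol OH^- react per mol H2CO3, so n(H2CO3) = 0.0002322 / 1 = 0.0002322 mol.
[H2CO3] = 0.0002322 / 0.01397 L = 0.0166 M.

0.0166 M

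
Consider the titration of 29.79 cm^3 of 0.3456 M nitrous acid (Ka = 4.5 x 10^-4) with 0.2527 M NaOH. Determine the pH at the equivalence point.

8.26

n(HNO2) = 0.3456 x 0.02979 = 0.01030 mol; V(NaOH) at equivalence = 0.01030/0.2527 = 0.04074 L.
At equivalence all the acid is converted to NO2-; total volume = 0.02979 + 0.04074 = 0.07053 L, so [NO2-] = 0.01030/0.07053 = 0.1460 M.
Kb = Kw/Ka = 1.0e-14 / 4.5 x 10^-4 = 2.22e-11.
[OH^-] = sqrt(Kb x [NO2-]) = sqrt(2.22e-11 x 0.1460) = 1.80e-6 M.
pOH = 5.74, so pH = 14.00 - 5.74 = 8.26.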